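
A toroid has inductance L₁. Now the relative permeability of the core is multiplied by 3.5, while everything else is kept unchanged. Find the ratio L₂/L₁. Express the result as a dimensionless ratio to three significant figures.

For a toroid, L ∝ μᵣN²A/R.
L₂/L₁ = (3.5) = 3.50.

L₂/L₁ = 3.50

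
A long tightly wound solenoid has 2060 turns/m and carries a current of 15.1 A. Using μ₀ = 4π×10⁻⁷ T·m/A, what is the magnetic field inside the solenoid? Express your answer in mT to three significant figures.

B ≈ 39.1 mT

Inside a long solenoid, B = μ₀nI.
B = (4π×10⁻⁷)(2.060×10^3 m⁻¹)(15.1 A) = 3.909×10^-2 T.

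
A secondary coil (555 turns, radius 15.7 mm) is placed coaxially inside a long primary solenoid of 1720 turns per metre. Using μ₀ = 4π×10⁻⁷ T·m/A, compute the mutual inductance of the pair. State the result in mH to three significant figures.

M ≈ 0.929 mH

The outer solenoid produces a uniform field B₁ = μ₀n₁I₁ across the inner coil,
so the flux linkage is N₂Φ = N₂B₁A₂ = μ₀n₁N₂A₂·I₁, giving M = μ₀n₁N₂A₂.
A₂ = πr² = π(1.570×10^-2 m)² = 7.744×10^-4 m².
M = (4π×10⁻⁷)(1720)(555)(7.744×10^-4) = 9.289×10^-4 H.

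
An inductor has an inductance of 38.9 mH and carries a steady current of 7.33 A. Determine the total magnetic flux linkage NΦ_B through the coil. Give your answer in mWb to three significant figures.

NΦ_B ≈ 285 mWb

From L = NΦ_B/I, the flux linkage is NΦ_B = LI.
NΦ_B = (3.890×10^-2 H)(7.33 A) = 0.2851 Wb.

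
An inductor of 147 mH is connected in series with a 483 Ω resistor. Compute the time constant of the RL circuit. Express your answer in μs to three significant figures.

τ ≈ 304 μs

τ = L/R = (0.147 H)/(483 Ω) = 3.043×10^-4 s.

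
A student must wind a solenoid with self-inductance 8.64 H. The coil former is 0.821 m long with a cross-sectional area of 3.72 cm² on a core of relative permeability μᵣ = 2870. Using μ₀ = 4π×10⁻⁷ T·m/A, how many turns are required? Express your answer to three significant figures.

N ≈ 2300 turns

A = 3.72 cm² = 3.720×10^-4 m².
From L = μ₀μᵣN²A/ℓ, N = √(Lℓ / (μ₀μᵣA)).
N = √[(8.64)(0.821) / ((4π×10⁻⁷)(2870)×3.720×10^-4)] = √(5.287×10^6) ≈ 2299.4.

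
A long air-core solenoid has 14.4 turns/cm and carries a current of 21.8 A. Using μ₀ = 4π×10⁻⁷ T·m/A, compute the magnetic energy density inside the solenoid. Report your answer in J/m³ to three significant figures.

B = μ₀nI = (4π×10⁻⁷)(1.440×10^3)(21.8) = 3.9448×10^-2 T.
u = B²/(2μ₀) = (3.9448×10^-2)²/(2×4π×10⁻⁷) = 619.2 J/m³.

u ≈ 619 J/m³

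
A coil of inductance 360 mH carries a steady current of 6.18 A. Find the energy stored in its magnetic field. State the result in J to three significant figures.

Stored magnetic energy: U = ½LI².
U = ½(0.36 H)(6.18 A)² = 6.8746 J.

U ≈ 6.87 J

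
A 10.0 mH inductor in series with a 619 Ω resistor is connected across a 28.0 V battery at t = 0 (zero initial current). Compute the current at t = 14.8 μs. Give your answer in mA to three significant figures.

τ = L/R = 1.000×10^-2/619 = 1.616×10^-5 s; final current I_∞ = ε/R = 28.0/619 = 4.523×10^-2 A.
I(t) = I_∞(1 − e^(−t/τ)) with t/τ = 0.916.
I = (4.523×10^-2)(1 − e^(−0.916)) = 2.714×10^-2 A.

I ≈ 27.1 mA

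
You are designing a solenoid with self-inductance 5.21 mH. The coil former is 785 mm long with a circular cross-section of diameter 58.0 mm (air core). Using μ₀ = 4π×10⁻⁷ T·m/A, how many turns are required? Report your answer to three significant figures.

N ≈ 1110 turns

A = π(d/2)² = π(2.900×10^-2 m)² = 2.642×10^-3 m².
From L = μ₀N²A/ℓ, N = √(Lℓ / (μ₀A)).
N = √[(5.210×10^-3)(0.785) / ((4π×10⁻⁷)×2.642×10^-3)] = √(1.232×10^6) ≈ 1109.9.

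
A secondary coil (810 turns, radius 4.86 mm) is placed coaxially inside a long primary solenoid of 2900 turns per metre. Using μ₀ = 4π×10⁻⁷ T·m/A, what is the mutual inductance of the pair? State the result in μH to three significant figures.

The outer solenoid produces a uniform field B₁ = μ₀n₁I₁ across the inner coil,
so the flux linkage is N₂Φ = N₂B₁A₂ = μ₀n₁N₂A₂·I₁, giving M = μ₀n₁N₂A₂.
A₂ = πr² = π(4.860×10^-3 m)² = 7.420×10^-5 m².
M = (4π×10⁻⁷)(2900)(810)(7.420×10^-5) = 2.190×10^-4 H.

M ≈ 219 μH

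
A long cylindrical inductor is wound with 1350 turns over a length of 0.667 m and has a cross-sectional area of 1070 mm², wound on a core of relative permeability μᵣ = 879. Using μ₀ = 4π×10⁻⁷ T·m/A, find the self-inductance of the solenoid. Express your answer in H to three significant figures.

A = 1070 mm² = 1.070×10^-3 m².
For a long solenoid, L = μ₀μᵣN²A/ℓ.
L = (4π×10⁻⁷)(879)(1350)²(1.070×10^-3)/(0.667 m) = 3.229 H.

L ≈ 3.23 H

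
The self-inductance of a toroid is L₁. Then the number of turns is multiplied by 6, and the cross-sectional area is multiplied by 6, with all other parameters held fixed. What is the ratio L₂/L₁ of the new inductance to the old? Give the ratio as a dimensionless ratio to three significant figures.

L₂/L₁ = 216

For a toroid, L ∝ μᵣN²A/R.
L₂/L₁ = (6)^2 × (6) = 216.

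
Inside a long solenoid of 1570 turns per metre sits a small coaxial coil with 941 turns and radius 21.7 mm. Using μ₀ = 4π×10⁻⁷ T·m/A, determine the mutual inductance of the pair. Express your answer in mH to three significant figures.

M ≈ 2.75 mH

The outer solenoid produces a uniform field B₁ = μ₀n₁I₁ across the inner coil,
so the flux linkage is N₂Φ = N₂B₁A₂ = μ₀n₁N₂A₂·I₁, giving M = μ₀n₁N₂A₂.
A₂ = πr² = π(2.170×10^-2 m)² = 1.479×10^-3 m².
M = (4π×10⁻⁷)(1570)(941)(1.479×10^-3) = 2.746×10^-3 H.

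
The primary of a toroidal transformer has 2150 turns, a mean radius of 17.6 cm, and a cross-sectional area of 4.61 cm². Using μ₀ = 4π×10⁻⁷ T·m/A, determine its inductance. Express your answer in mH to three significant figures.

For a thin toroid, L = μ₀N²A/(2πR).
L = (4π×10⁻⁷)(2150)²(4.610×10^-4) / (2π×0.176 m) = 2.422×10^-3 H.

L ≈ 2.42 mH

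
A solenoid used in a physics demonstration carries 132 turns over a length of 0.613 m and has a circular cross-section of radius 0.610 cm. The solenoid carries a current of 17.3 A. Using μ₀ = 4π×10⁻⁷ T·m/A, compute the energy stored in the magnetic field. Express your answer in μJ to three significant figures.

A = πr² = π(6.100×10^-3 m)² = 1.169×10^-4 m².
L = μ₀N²A/ℓ = (4π×10⁻⁷)(132)²(1.169×10^-4)/(0.613) = 4.175×10^-6 H.
U = ½LI² = ½(4.175×10^-6)(17.3)² = 6.248×10^-4 J.

U ≈ 625 μJ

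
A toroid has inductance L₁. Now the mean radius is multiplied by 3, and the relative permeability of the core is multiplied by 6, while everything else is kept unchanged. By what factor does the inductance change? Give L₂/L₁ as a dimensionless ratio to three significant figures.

For a toroid, L ∝ μᵣN²A/R.
L₂/L₁ = (3)^-1 × (6) = 2.00.

L₂/L₁ = 2.00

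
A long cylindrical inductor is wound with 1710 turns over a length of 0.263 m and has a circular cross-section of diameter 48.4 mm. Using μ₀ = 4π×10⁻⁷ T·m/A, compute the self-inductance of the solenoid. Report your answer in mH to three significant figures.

L ≈ 25.7 mH

A = π(d/2)² = π(2.420×10^-2 m)² = 1.840×10^-3 m².
For a long solenoid, L = μ₀N²A/ℓ.
L = (4π×10⁻⁷)(1710)²(1.840×10^-3)/(0.263 m) = 2.571×10^-2 H.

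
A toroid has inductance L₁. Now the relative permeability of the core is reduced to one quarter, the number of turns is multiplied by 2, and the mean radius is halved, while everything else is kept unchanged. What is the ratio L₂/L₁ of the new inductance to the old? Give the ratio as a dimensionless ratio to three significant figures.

L₂/L₁ = 2.00

For a toroid, L ∝ μᵣN²A/R.
L₂/L₁ = (0.25) × (2)^2 × (0.5)^-1 = 2.00.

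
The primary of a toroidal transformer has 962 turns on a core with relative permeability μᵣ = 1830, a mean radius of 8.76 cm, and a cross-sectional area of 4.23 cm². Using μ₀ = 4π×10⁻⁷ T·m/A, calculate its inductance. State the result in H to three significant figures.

L ≈ 1.64 H

For a thin toroid, L = μ₀μᵣN²A/(2πR).
L = (4π×10⁻⁷)(1830)(962)²(4.230×10^-4) / (2π×8.760×10^-2 m) = 1.636 H.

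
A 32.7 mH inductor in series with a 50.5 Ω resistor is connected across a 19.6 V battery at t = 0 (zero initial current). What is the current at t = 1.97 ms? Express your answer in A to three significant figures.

τ = L/R = 3.270×10^-2/50.5 = 6.475×10^-4 s; final current I_∞ = ε/R = 19.6/50.5 = 0.3881 A.
I(t) = I_∞(1 − e^(−t/τ)) with t/τ = 3.042.
I = (0.3881)(1 − e^(−3.042)) = 0.3696 A.

I ≈ 0.370 A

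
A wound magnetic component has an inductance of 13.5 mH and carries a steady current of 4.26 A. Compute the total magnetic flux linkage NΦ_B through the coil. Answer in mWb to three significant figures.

From L = NΦ_B/I, the flux linkage is NΦ_B = LI.
NΦ_B = (1.350×10^-2 H)(4.26 A) = 5.751×10^-2 Wb.

NΦ_B ≈ 57.5 mWb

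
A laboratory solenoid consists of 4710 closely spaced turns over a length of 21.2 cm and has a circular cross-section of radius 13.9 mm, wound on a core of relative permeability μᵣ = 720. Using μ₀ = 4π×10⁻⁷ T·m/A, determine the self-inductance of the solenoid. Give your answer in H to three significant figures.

L ≈ 57.5 H

A = πr² = π(1.390×10^-2 m)² = 6.070×10^-4 m².
For a long solenoid, L = μ₀μᵣN²A/ℓ.
L = (4π×10⁻⁷)(720)(4710)²(6.070×10^-4)/(0.212 m) = 57.47 H.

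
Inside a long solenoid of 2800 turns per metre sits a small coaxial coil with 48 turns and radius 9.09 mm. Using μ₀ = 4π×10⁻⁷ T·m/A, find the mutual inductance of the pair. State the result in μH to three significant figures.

The outer solenoid produces a uniform field B₁ = μ₀n₁I₁ across the inner coil,
so the flux linkage is N₂Φ = N₂B₁A₂ = μ₀n₁N₂A₂·I₁, giving M = μ₀n₁N₂A₂.
A₂ = πr² = π(9.090×10^-3 m)² = 2.596×10^-4 m².
M = (4π×10⁻⁷)(2800)(48)(2.596×10^-4) = 4.384×10^-5 H.

M ≈ 43.8 μH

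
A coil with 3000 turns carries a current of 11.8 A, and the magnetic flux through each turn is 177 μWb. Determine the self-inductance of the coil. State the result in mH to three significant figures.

Self-inductance is defined by L = NΦ_B/I (flux linkage over current).
L = (3000)(1.770×10^-4 Wb)/(11.8 A) = 4.500×10^-2 H.

L ≈ 45.0 mH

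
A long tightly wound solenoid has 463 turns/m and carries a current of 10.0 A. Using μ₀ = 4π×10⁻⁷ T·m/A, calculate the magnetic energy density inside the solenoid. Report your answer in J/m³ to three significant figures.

B = μ₀nI = (4π×10⁻⁷)(463)(10.0) = 5.818×10^-3 T.
u = B²/(2μ₀) = (5.818×10^-3)²/(2×4π×10⁻⁷) = 13.47 J/m³.

u ≈ 13.5 J/m³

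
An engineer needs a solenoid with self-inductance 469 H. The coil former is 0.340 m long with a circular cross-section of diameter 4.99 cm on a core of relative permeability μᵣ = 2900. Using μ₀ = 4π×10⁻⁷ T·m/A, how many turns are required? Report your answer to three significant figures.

A = π(d/2)² = π(2.495×10^-2 m)² = 1.956×10^-3 m².
From L = μ₀μᵣN²A/ℓ, N = √(Lℓ / (μ₀μᵣA)).
N = √[(469)(0.34) / ((4π×10⁻⁷)(2900)×1.956×10^-3)] = √(2.237×10^7) ≈ 4730.2.

N ≈ 4730 turns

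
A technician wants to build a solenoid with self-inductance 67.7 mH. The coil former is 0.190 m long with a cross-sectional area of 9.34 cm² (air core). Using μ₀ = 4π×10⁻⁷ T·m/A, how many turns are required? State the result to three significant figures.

N ≈ 3310 turns

A = 9.34 cm² = 9.340×10^-4 m².
From L = μ₀N²A/ℓ, N = √(Lℓ / (μ₀A)).
N = √[(6.770×10^-2)(0.19) / ((4π×10⁻⁷)×9.340×10^-4)] = √(1.096×10^7) ≈ 3310.5.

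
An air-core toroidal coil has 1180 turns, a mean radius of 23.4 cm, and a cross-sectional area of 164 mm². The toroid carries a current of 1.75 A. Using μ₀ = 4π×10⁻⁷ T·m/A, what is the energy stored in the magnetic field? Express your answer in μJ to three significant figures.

L = μ₀N²A/(2πR) = (4π×10⁻⁷)(1180)²(1.640×10^-4)/(2π×0.234) = 1.952×10^-4 H.
U = ½LI² = ½(1.952×10^-4)(1.75)² = 2.989×10^-4 J.

U ≈ 299 μJ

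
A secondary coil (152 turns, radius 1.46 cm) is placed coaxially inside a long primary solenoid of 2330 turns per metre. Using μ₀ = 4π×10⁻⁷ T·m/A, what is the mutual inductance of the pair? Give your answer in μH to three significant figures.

M ≈ 298 μH

The outer solenoid produces a uniform field B₁ = μ₀n₁I₁ across the inner coil,
so the flux linkage is N₂Φ = N₂B₁A₂ = μ₀n₁N₂A₂·I₁, giving M = μ₀n₁N₂A₂.
A₂ = πr² = π(1.460×10^-2 m)² = 6.697×10^-4 m².
M = (4π×10⁻⁷)(2330)(152)(6.697×10^-4) = 2.980×10^-4 H.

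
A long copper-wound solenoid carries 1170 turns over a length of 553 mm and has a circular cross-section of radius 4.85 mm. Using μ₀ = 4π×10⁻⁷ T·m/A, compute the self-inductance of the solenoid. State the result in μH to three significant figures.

L ≈ 230 μH

A = πr² = π(4.850×10^-3 m)² = 7.390×10^-5 m².
For a long solenoid, L = μ₀N²A/ℓ.
L = (4π×10⁻⁷)(1170)²(7.390×10^-5)/(0.553 m) = 2.299×10^-4 H.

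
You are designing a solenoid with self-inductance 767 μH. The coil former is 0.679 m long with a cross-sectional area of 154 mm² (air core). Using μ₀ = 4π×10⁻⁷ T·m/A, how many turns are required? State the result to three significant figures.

N ≈ 1640 turns

A = 154 mm² = 1.540×10^-4 m².
From L = μ₀N²A/ℓ, N = √(Lℓ / (μ₀A)).
N = √[(7.670×10^-4)(0.679) / ((4π×10⁻⁷)×1.540×10^-4)] = √(2.691×10^6) ≈ 1640.5.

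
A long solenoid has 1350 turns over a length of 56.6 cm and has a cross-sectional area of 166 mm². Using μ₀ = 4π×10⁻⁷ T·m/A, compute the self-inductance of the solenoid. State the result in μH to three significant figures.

L ≈ 672 μH

A = 166 mm² = 1.660×10^-4 m².
For a long solenoid, L = μ₀N²A/ℓ.
L = (4π×10⁻⁷)(1350)²(1.660×10^-4)/(0.566 m) = 6.717×10^-4 H.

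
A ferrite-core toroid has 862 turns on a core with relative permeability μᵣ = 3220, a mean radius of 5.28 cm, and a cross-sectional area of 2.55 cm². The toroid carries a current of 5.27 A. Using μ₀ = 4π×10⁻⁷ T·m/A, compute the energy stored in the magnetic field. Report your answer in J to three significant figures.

U ≈ 32.1 J

L = μ₀μᵣN²A/(2πR) = (4π×10⁻⁷)(3220)(862)²(2.550×10^-4)/(2π×5.280×10^-2) = 2.311 H.
U = ½LI² = ½(2.311)(5.27)² = 32.09 J.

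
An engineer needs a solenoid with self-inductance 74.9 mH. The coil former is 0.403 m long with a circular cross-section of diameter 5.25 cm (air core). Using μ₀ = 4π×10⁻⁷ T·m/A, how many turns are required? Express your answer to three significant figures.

N ≈ 3330 turns

A = π(d/2)² = π(2.625×10^-2 m)² = 2.1648×10^-3 m².
From L = μ₀N²A/ℓ, N = √(Lℓ / (μ₀A)).
N = √[(7.490×10^-2)(0.403) / ((4π×10⁻⁷)×2.1648×10^-3)] = √(1.110×10^7) ≈ 3331.1.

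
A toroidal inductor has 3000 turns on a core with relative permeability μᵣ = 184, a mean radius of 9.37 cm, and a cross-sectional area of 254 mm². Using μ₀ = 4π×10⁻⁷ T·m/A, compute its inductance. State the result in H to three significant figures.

L ≈ 0.898 H

For a thin toroid, L = μ₀μᵣN²A/(2πR).
L = (4π×10⁻⁷)(184)(3000)²(2.540×10^-4) / (2π×9.370×10^-2 m) = 0.8978 H.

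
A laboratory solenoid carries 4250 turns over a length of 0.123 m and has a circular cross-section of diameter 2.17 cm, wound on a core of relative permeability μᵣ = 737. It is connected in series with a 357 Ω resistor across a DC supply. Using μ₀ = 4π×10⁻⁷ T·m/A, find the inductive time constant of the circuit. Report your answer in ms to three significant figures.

A = π(d/2)² = π(1.085×10^-2 m)² = 3.698×10^-4 m².
L = μ₀μᵣN²A/ℓ = (4π×10⁻⁷)(737)(4250)²(3.698×10^-4)/(0.123) = 50.3 H.
τ = L/R = (50.3)/(357) = 0.1409 s.

τ ≈ 141 ms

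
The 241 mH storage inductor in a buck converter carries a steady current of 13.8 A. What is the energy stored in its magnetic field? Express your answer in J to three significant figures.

U ≈ 22.9 J

Stored magnetic energy: U = ½LI².
U = ½(0.241 H)(13.8 A)² = 22.948 J.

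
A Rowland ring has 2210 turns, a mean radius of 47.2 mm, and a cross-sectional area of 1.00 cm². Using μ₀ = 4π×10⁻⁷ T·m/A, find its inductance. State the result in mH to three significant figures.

For a thin toroid, L = μ₀N²A/(2πR).
L = (4π×10⁻⁷)(2210)²(1.000×10^-4) / (2π×4.720×10^-2 m) = 2.070×10^-3 H.

L ≈ 2.07 mH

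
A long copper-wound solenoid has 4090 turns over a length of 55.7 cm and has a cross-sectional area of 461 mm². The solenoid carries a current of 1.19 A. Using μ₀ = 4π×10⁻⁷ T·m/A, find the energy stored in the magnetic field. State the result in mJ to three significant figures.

A = 461 mm² = 4.610×10^-4 m².
L = μ₀N²A/ℓ = (4π×10⁻⁷)(4090)²(4.610×10^-4)/(0.557) = 1.740×10^-2 H.
U = ½LI² = ½(1.740×10^-2)(1.19)² = 1.232×10^-2 J.

U ≈ 12.3 mJ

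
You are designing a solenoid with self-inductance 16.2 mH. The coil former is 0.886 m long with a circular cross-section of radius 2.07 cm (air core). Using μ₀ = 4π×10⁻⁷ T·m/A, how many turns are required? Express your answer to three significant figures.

N ≈ 2910 turns

A = πr² = π(2.070×10^-2 m)² = 1.346×10^-3 m².
From L = μ₀N²A/ℓ, N = √(Lℓ / (μ₀A)).
N = √[(1.620×10^-2)(0.886) / ((4π×10⁻⁷)×1.346×10^-3)] = √(8.4849×10^6) ≈ 2912.9.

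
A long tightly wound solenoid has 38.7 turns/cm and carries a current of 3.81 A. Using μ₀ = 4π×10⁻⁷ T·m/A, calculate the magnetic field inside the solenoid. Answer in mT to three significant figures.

Inside a long solenoid, B = μ₀nI.
B = (4π×10⁻⁷)(3.870×10^3 m⁻¹)(3.81 A) = 1.853×10^-2 T.

B ≈ 18.5 mT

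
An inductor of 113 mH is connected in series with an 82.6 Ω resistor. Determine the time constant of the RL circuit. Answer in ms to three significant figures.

τ = L/R = (0.113 H)/(82.6 Ω) = 1.368×10^-3 s.

τ ≈ 1.37 ms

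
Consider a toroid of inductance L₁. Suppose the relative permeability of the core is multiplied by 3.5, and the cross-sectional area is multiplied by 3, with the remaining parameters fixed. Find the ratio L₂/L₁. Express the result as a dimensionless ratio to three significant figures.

L₂/L₁ = 10.5

For a toroid, L ∝ μᵣN²A/R.
L₂/L₁ = (3.5) × (3) = 10.5.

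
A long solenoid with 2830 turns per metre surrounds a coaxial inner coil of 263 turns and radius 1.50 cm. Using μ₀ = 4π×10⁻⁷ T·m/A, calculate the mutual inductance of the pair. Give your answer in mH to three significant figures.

M ≈ 0.661 mH

The outer solenoid produces a uniform field B₁ = μ₀n₁I₁ across the inner coil,
so the flux linkage is N₂Φ = N₂B₁A₂ = μ₀n₁N₂A₂·I₁, giving M = μ₀n₁N₂A₂.
A₂ = πr² = π(1.500×10^-2 m)² = 7.069×10^-4 m².
M = (4π×10⁻⁷)(2830)(263)(7.069×10^-4) = 6.611×10^-4 H.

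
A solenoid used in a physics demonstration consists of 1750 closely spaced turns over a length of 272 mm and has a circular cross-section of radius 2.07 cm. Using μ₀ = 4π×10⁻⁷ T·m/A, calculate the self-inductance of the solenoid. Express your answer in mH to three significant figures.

A = πr² = π(2.070×10^-2 m)² = 1.346×10^-3 m².
For a long solenoid, L = μ₀N²A/ℓ.
L = (4π×10⁻⁷)(1750)²(1.346×10^-3)/(0.272 m) = 1.9046×10^-2 H.

L ≈ 19.0 mH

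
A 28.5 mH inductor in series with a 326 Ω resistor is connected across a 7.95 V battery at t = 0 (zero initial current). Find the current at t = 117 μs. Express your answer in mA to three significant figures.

τ = L/R = 2.850×10^-2/326 = 8.742×10^-5 s; final current I_∞ = ε/R = 7.95/326 = 2.439×10^-2 A.
I(t) = I_∞(1 − e^(−t/τ)) with t/τ = 1.338.
I = (2.439×10^-2)(1 − e^(−1.338)) = 1.799×10^-2 A.

I ≈ 18.0 mA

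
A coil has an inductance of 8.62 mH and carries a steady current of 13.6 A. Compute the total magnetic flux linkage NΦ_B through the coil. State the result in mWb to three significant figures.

From L = NΦ_B/I, the flux linkage is NΦ_B = LI.
NΦ_B = (8.620×10^-3 H)(13.6 A) = 0.1172 Wb.

NΦ_B ≈ 117 mWb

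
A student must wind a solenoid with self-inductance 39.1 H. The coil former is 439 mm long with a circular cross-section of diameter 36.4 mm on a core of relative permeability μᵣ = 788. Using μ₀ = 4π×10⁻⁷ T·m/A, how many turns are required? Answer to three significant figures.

N ≈ 4080 turns

A = π(d/2)² = π(1.820×10^-2 m)² = 1.041×10^-3 m².
From L = μ₀μᵣN²A/ℓ, N = √(Lℓ / (μ₀μᵣA)).
N = √[(39.1)(0.439) / ((4π×10⁻⁷)(788)×1.041×10^-3)] = √(1.666×10^7) ≈ 4081.4.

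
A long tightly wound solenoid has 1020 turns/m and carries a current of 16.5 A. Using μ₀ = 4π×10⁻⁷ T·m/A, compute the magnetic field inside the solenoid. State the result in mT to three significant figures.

Inside a long solenoid, B = μ₀nI.
B = (4π×10⁻⁷)(1.020×10^3 m⁻¹)(16.5 A) = 2.1149×10^-2 T.

B ≈ 21.1 mT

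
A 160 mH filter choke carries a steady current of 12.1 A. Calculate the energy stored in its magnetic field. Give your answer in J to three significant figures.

Stored magnetic energy: U = ½LI².
U = ½(0.16 H)(12.1 A)² = 11.71 J.

U ≈ 11.7 J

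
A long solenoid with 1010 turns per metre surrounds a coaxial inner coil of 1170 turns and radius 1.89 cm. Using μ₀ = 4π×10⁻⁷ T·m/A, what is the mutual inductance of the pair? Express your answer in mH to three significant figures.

M ≈ 1.67 mH

The outer solenoid produces a uniform field B₁ = μ₀n₁I₁ across the inner coil,
so the flux linkage is N₂Φ = N₂B₁A₂ = μ₀n₁N₂A₂·I₁, giving M = μ₀n₁N₂A₂.
A₂ = πr² = π(1.890×10^-2 m)² = 1.122×10^-3 m².
M = (4π×10⁻⁷)(1010)(1170)(1.122×10^-3) = 1.666×10^-3 H.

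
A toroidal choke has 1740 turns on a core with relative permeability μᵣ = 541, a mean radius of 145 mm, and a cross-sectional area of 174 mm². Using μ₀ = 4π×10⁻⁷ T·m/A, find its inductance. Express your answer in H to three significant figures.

L ≈ 0.393 H

For a thin toroid, L = μ₀μᵣN²A/(2πR).
L = (4π×10⁻⁷)(541)(1740)²(1.740×10^-4) / (2π×0.145 m) = 0.3931 H.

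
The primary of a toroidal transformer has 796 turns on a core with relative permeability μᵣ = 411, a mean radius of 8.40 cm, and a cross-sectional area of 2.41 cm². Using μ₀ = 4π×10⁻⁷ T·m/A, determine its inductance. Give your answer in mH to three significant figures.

For a thin toroid, L = μ₀μᵣN²A/(2πR).
L = (4π×10⁻⁷)(411)(796)²(2.410×10^-4) / (2π×8.400×10^-2 m) = 0.1494 H.

L ≈ 149 mH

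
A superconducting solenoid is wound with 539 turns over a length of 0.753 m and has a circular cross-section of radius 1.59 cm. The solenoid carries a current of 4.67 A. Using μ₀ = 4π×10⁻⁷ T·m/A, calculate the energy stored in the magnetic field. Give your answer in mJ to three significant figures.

U ≈ 4.20 mJ

A = πr² = π(1.590×10^-2 m)² = 7.942×10^-4 m².
L = μ₀N²A/ℓ = (4π×10⁻⁷)(539)²(7.942×10^-4)/(0.753) = 3.851×10^-4 H.
U = ½LI² = ½(3.851×10^-4)(4.67)² = 4.199×10^-3 J.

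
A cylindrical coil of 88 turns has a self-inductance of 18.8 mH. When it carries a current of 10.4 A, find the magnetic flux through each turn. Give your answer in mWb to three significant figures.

Φ_B ≈ 2.22 mWb

From L = NΦ_B/I, the flux per turn is Φ_B = LI/N.
Φ_B = (1.880×10^-2 H)(10.4 A)/88 = 2.222×10^-3 Wb.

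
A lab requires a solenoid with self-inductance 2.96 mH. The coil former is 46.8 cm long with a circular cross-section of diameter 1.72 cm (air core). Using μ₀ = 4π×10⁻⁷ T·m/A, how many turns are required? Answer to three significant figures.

N ≈ 2180 turns

A = π(d/2)² = π(8.600×10^-3 m)² = 2.324×10^-4 m².
From L = μ₀N²A/ℓ, N = √(Lℓ / (μ₀A)).
N = √[(2.960×10^-3)(0.468) / ((4π×10⁻⁷)×2.324×10^-4)] = √(4.744×10^6) ≈ 2178.2.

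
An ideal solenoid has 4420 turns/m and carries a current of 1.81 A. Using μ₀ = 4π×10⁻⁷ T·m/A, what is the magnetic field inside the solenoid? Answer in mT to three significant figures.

Inside a long solenoid, B = μ₀nI.
B = (4π×10⁻⁷)(4.420×10^3 m⁻¹)(1.81 A) = 1.005×10^-2 T.

B ≈ 10.1 mT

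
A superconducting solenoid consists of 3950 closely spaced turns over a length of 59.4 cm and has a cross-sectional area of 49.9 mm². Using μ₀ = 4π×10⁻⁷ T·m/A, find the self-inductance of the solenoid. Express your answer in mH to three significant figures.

L ≈ 1.65 mH

A = 49.9 mm² = 4.990×10^-5 m².
For a long solenoid, L = μ₀N²A/ℓ.
L = (4π×10⁻⁷)(3950)²(4.990×10^-5)/(0.594 m) = 1.647×10^-3 H.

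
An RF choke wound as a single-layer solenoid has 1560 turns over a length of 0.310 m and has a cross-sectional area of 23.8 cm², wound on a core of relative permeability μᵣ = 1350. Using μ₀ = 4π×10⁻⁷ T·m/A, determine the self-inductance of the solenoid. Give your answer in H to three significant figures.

A = 23.8 cm² = 2.380×10^-3 m².
For a long solenoid, L = μ₀μᵣN²A/ℓ.
L = (4π×10⁻⁷)(1350)(1560)²(2.380×10^-3)/(0.31 m) = 31.7 H.

L ≈ 31.7 H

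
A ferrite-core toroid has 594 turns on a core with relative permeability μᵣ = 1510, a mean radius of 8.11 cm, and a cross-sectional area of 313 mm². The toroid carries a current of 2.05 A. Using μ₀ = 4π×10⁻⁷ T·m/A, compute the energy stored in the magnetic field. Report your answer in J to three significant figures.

L = μ₀μᵣN²A/(2πR) = (4π×10⁻⁷)(1510)(594)²(3.130×10^-4)/(2π×8.110×10^-2) = 0.4112 H.
U = ½LI² = ½(0.4112)(2.05)² = 0.8641 J.

U ≈ 0.864 J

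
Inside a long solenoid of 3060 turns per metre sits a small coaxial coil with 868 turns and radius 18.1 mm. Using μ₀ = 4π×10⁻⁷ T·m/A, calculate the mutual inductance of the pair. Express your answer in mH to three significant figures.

M ≈ 3.44 mH

The outer solenoid produces a uniform field B₁ = μ₀n₁I₁ across the inner coil,
so the flux linkage is N₂Φ = N₂B₁A₂ = μ₀n₁N₂A₂·I₁, giving M = μ₀n₁N₂A₂.
A₂ = πr² = π(1.810×10^-2 m)² = 1.029×10^-3 m².
M = (4π×10⁻⁷)(3060)(868)(1.029×10^-3) = 3.435×10^-3 H.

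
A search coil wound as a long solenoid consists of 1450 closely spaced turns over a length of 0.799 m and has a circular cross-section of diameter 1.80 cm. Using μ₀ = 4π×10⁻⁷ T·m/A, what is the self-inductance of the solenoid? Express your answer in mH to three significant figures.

L ≈ 0.841 mH

A = π(d/2)² = π(9.000×10^-3 m)² = 2.5447×10^-4 m².
For a long solenoid, L = μ₀N²A/ℓ.
L = (4π×10⁻⁷)(1450)²(2.5447×10^-4)/(0.799 m) = 8.4146×10^-4 H.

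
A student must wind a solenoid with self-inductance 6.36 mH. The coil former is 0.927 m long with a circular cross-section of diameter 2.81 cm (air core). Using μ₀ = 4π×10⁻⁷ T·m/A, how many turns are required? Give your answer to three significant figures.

A = π(d/2)² = π(1.405×10^-2 m)² = 6.202×10^-4 m².
From L = μ₀N²A/ℓ, N = √(Lℓ / (μ₀A)).
N = √[(6.360×10^-3)(0.927) / ((4π×10⁻⁷)×6.202×10^-4)] = √(7.565×10^6) ≈ 2750.5.

N ≈ 2750 turns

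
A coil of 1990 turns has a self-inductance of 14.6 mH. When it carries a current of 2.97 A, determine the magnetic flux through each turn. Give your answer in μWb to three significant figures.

From L = NΦ_B/I, the flux per turn is Φ_B = LI/N.
Φ_B = (1.460×10^-2 H)(2.97 A)/1990 = 2.179×10^-5 Wb.

Φ_B ≈ 21.8 μWb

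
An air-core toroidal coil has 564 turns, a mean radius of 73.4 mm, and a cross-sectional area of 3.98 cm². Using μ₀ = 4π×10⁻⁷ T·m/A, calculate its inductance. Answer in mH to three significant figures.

For a thin toroid, L = μ₀N²A/(2πR).
L = (4π×10⁻⁷)(564)²(3.980×10^-4) / (2π×7.340×10^-2 m) = 3.450×10^-4 H.

L ≈ 0.345 mH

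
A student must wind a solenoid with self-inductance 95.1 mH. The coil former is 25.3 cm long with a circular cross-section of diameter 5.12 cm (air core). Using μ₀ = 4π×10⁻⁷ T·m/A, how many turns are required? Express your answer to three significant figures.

N ≈ 3050 turns

A = π(d/2)² = π(2.560×10^-2 m)² = 2.059×10^-3 m².
From L = μ₀N²A/ℓ, N = √(Lℓ / (μ₀A)).
N = √[(9.510×10^-2)(0.253) / ((4π×10⁻⁷)×2.059×10^-3)] = √(9.300×10^6) ≈ 3049.5.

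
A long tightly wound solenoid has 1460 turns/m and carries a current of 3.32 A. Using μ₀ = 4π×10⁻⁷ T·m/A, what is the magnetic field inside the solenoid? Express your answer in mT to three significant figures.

Inside a long solenoid, B = μ₀nI.
B = (4π×10⁻⁷)(1.460×10^3 m⁻¹)(3.32 A) = 6.091×10^-3 T.

B ≈ 6.09 mT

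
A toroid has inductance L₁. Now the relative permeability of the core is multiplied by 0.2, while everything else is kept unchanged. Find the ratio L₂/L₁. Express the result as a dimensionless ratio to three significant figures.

For a toroid, L ∝ μᵣN²A/R.
L₂/L₁ = (0.2) = 0.200.

L₂/L₁ = 0.200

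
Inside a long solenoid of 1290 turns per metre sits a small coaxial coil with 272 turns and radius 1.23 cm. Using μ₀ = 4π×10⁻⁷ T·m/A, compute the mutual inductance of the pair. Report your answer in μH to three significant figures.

M ≈ 210 μH

The outer solenoid produces a uniform field B₁ = μ₀n₁I₁ across the inner coil,
so the flux linkage is N₂Φ = N₂B₁A₂ = μ₀n₁N₂A₂·I₁, giving M = μ₀n₁N₂A₂.
A₂ = πr² = π(1.230×10^-2 m)² = 4.753×10^-4 m².
M = (4π×10⁻⁷)(1290)(272)(4.753×10^-4) = 2.096×10^-4 H.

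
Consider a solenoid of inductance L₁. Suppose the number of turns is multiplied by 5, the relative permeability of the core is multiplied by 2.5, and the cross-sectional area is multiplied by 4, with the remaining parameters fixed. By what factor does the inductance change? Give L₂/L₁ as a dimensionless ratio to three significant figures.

For a solenoid, L ∝ μᵣN²A/ℓ.
L₂/L₁ = (5)^2 × (2.5) × (4) = 250.

L₂/L₁ = 250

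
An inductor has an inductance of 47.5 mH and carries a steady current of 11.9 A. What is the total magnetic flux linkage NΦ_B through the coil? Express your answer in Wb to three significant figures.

From L = NΦ_B/I, the flux linkage is NΦ_B = LI.
NΦ_B = (4.750×10^-2 H)(11.9 A) = 0.5653 Wb.

NΦ_B ≈ 0.565 Wb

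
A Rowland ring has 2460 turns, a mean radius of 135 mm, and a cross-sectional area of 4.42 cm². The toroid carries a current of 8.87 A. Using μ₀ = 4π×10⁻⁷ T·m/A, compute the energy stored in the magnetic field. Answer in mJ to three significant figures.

U ≈ 156 mJ

L = μ₀N²A/(2πR) = (4π×10⁻⁷)(2460)²(4.420×10^-4)/(2π×0.135) = 3.963×10^-3 H.
U = ½LI² = ½(3.963×10^-3)(8.87)² = 0.1559 J.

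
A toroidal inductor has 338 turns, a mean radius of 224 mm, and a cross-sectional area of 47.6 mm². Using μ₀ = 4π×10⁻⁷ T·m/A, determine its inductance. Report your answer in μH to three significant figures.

For a thin toroid, L = μ₀N²A/(2πR).
L = (4π×10⁻⁷)(338)²(4.760×10^-5) / (2π×0.224 m) = 4.855×10^-6 H.

L ≈ 4.86 μH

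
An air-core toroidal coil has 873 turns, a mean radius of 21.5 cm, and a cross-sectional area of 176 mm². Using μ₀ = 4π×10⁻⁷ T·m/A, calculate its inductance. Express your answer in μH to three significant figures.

L ≈ 125 μH

For a thin toroid, L = μ₀N²A/(2πR).
L = (4π×10⁻⁷)(873)²(1.760×10^-4) / (2π×0.215 m) = 1.248×10^-4 H.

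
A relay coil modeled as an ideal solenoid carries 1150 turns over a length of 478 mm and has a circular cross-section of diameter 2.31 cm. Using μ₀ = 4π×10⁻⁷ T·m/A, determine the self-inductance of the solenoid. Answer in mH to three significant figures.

A = π(d/2)² = π(1.155×10^-2 m)² = 4.191×10^-4 m².
For a long solenoid, L = μ₀N²A/ℓ.
L = (4π×10⁻⁷)(1150)²(4.191×10^-4)/(0.478 m) = 1.457×10^-3 H.

L ≈ 1.46 mH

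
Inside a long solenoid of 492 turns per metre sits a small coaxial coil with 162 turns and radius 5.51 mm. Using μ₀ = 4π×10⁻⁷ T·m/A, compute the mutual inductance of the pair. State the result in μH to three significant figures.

M ≈ 9.55 μH

The outer solenoid produces a uniform field B₁ = μ₀n₁I₁ across the inner coil,
so the flux linkage is N₂Φ = N₂B₁A₂ = μ₀n₁N₂A₂·I₁, giving M = μ₀n₁N₂A₂.
A₂ = πr² = π(5.510×10^-3 m)² = 9.538×10^-5 m².
M = (4π×10⁻⁷)(492)(162)(9.538×10^-5) = 9.553×10^-6 H.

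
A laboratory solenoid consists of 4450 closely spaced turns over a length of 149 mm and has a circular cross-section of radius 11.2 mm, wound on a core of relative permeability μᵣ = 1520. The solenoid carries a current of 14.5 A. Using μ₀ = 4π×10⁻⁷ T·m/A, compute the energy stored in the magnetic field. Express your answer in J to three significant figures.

U ≈ 10500 J

A = πr² = π(1.120×10^-2 m)² = 3.941×10^-4 m².
L = μ₀μᵣN²A/ℓ = (4π×10⁻⁷)(1520)(4450)²(3.941×10^-4)/(0.149) = 100 H.
U = ½LI² = ½(100)(14.5)² = 1.052×10^4 J.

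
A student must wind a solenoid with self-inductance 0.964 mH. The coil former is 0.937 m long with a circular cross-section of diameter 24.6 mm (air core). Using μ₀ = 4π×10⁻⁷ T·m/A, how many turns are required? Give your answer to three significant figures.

N ≈ 1230 turns

A = π(d/2)² = π(1.230×10^-2 m)² = 4.753×10^-4 m².
From L = μ₀N²A/ℓ, N = √(Lℓ / (μ₀A)).
N = √[(9.640×10^-4)(0.937) / ((4π×10⁻⁷)×4.753×10^-4)] = √(1.512×10^6) ≈ 1229.8.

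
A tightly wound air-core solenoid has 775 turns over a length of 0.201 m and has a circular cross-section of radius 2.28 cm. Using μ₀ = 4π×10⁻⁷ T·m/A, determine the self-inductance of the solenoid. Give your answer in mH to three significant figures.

L ≈ 6.13 mH

A = πr² = π(2.280×10^-2 m)² = 1.633×10^-3 m².
For a long solenoid, L = μ₀N²A/ℓ.
L = (4π×10⁻⁷)(775)²(1.633×10^-3)/(0.201 m) = 6.132×10^-3 H.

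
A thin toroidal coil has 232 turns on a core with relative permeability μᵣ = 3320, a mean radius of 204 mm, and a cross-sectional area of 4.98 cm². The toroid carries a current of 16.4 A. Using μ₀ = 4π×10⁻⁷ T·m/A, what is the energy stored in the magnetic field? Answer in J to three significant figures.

U ≈ 11.7 J

L = μ₀μᵣN²A/(2πR) = (4π×10⁻⁷)(3320)(232)²(4.980×10^-4)/(2π×0.204) = 8.7246×10^-2 H.
U = ½LI² = ½(8.7246×10^-2)(16.4)² = 11.73 J.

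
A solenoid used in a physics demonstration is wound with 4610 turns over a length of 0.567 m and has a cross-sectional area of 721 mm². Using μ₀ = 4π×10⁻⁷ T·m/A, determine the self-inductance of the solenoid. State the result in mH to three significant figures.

A = 721 mm² = 7.210×10^-4 m².
For a long solenoid, L = μ₀N²A/ℓ.
L = (4π×10⁻⁷)(4610)²(7.210×10^-4)/(0.567 m) = 3.396×10^-2 H.

L ≈ 34.0 mH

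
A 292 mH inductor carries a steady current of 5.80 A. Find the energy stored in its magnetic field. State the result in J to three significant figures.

Stored magnetic energy: U = ½LI².
U = ½(0.292 H)(5.80 A)² = 4.911 J.

U ≈ 4.91 J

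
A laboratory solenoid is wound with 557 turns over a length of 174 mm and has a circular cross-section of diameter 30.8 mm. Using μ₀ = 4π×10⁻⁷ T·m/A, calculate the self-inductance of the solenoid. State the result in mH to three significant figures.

A = π(d/2)² = π(1.540×10^-2 m)² = 7.451×10^-4 m².
For a long solenoid, L = μ₀N²A/ℓ.
L = (4π×10⁻⁷)(557)²(7.451×10^-4)/(0.174 m) = 1.669×10^-3 H.

L ≈ 1.67 mH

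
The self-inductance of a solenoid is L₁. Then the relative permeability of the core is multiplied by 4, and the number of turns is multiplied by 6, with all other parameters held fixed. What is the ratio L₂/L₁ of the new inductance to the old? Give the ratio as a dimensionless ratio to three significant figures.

For a solenoid, L ∝ μᵣN²A/ℓ.
L₂/L₁ = (4) × (6)^2 = 144.

L₂/L₁ = 144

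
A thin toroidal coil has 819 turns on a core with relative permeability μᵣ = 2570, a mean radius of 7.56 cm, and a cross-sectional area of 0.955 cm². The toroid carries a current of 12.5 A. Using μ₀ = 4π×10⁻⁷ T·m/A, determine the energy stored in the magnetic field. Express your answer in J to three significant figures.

U ≈ 34.0 J

L = μ₀μᵣN²A/(2πR) = (4π×10⁻⁷)(2570)(819)²(9.550×10^-5)/(2π×7.560×10^-2) = 0.4355 H.
U = ½LI² = ½(0.4355)(12.5)² = 34.03 J.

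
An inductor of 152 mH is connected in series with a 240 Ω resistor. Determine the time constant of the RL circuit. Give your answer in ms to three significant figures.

τ ≈ 0.633 ms

τ = L/R = (0.152 H)/(240 Ω) = 6.333×10^-4 s.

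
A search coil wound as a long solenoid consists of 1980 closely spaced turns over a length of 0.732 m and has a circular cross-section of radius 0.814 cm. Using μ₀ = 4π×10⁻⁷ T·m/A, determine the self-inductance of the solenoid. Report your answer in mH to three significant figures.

A = πr² = π(8.140×10^-3 m)² = 2.082×10^-4 m².
For a long solenoid, L = μ₀N²A/ℓ.
L = (4π×10⁻⁷)(1980)²(2.082×10^-4)/(0.732 m) = 1.401×10^-3 H.

L ≈ 1.40 mH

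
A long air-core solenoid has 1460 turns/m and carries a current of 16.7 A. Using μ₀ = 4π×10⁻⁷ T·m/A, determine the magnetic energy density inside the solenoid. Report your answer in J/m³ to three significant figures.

B = μ₀nI = (4π×10⁻⁷)(1.460×10^3)(16.7) = 3.064×10^-2 T.
u = B²/(2μ₀) = (3.064×10^-2)²/(2×4π×10⁻⁷) = 373.5 J/m³.

u ≈ 374 J/m³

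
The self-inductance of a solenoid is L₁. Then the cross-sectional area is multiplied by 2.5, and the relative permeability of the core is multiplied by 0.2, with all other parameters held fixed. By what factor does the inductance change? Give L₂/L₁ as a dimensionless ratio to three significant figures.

For a solenoid, L ∝ μᵣN²A/ℓ.
L₂/L₁ = (2.5) × (0.2) = 0.500.

L₂/L₁ = 0.500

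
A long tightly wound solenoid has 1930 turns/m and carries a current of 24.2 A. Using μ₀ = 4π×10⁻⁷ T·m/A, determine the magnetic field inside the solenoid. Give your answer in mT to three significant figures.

B ≈ 58.7 mT

Inside a long solenoid, B = μ₀nI.
B = (4π×10⁻⁷)(1.930×10^3 m⁻¹)(24.2 A) = 5.869×10^-2 T.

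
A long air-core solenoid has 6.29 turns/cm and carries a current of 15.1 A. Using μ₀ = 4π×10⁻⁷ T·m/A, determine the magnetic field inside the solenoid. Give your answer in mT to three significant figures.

B ≈ 11.9 mT

Inside a long solenoid, B = μ₀nI.
B = (4π×10⁻⁷)(629 m⁻¹)(15.1 A) = 1.194×10^-2 T.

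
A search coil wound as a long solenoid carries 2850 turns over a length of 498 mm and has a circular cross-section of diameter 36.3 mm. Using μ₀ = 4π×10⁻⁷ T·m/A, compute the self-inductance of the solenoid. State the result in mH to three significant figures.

L ≈ 21.2 mH

A = π(d/2)² = π(1.815×10^-2 m)² = 1.0349×10^-3 m².
For a long solenoid, L = μ₀N²A/ℓ.
L = (4π×10⁻⁷)(2850)²(1.0349×10^-3)/(0.498 m) = 2.121×10^-2 H.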